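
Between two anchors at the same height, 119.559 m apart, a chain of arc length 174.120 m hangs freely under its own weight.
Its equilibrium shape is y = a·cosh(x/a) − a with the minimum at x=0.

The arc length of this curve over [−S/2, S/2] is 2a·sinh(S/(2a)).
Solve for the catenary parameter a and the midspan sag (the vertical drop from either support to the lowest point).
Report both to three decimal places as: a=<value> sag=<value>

a=38.379 sag=56.765

seed: a₀ = √(S³/(24(L−S))) = √(119.559³/(24·54.561)) = 36.126562
iter 1: u=1.654724  f(a)=+7.976e+00  f'(a)=-3.933e+00  a ← 36.126562 − (+7.976e+00/-3.933e+00) = 38.154592
iter 2: u=1.566771  f(a)=+7.209e-01  f'(a)=-3.251e+00  a ← 38.154592 − (+7.209e-01/-3.251e+00) = 38.376318
iter 3: u=1.557719  f(a)=+7.182e-03  f'(a)=-3.187e+00  a ← 38.376318 − (+7.182e-03/-3.187e+00) = 38.378571
iter 4: u=1.557627  f(a)=+7.284e-07  f'(a)=-3.186e+00  a ← 38.378571 − (+7.284e-07/-3.186e+00) = 38.378571
iter 5: u=1.557627  f(a)=+0.000e+00  f'(a)=-3.186e+00  a ← 38.378571 − (+0.000e+00/-3.186e+00) = 38.378571
converged: |Δa| < 1e-12 after 5 iterations
sag = a·(cosh(S/(2a)) − 1) = 38.378571·(cosh(1.557627) − 1) = 56.765311
T_max/T_min = cosh(S/(2a)) = 2.479089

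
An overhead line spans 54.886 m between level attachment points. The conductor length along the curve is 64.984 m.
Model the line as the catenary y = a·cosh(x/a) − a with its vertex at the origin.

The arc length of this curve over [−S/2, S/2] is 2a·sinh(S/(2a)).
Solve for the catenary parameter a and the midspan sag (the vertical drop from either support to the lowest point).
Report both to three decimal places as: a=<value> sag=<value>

a=26.812 sag=15.314

seed: a₀ = √(S³/(24(L−S))) = √(54.886³/(24·10.098)) = 26.119753
iter 1: u=1.050661  f(a)=+5.722e-01  f'(a)=-8.620e-01  a ← 26.119753 − (+5.722e-01/-8.620e-01) = 26.783595
iter 2: u=1.024620  f(a)=+2.254e-02  f'(a)=-7.953e-01  a ← 26.783595 − (+2.254e-02/-7.953e-01) = 26.811938
iter 3: u=1.023537  f(a)=+3.815e-05  f'(a)=-7.926e-01  a ← 26.811938 − (+3.815e-05/-7.926e-01) = 26.811986
iter 4: u=1.023535  f(a)=+1.098e-10  f'(a)=-7.926e-01  a ← 26.811986 − (+1.098e-10/-7.926e-01) = 26.811986
iter 5: u=1.023535  f(a)=-2.842e-14  f'(a)=-7.926e-01  a ← 26.811986 − (-2.842e-14/-7.926e-01) = 26.811986
converged: |Δa| < 1e-12 after 5 iterations
sag = a·(cosh(S/(2a)) − 1) = 26.811986·(cosh(1.023535) − 1) = 15.314166
T_max/T_min = cosh(S/(2a)) = 1.571169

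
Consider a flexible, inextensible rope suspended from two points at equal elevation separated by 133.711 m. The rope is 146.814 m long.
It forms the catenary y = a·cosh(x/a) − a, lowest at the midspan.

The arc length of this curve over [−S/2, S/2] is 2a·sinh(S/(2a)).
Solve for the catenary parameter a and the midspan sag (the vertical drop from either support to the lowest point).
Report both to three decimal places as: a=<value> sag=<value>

a=88.442 sag=26.495

seed: a₀ = √(S³/(24(L−S))) = √(133.711³/(24·13.103)) = 87.188602
iter 1: u=0.766792  f(a)=+3.906e-01  f'(a)=-3.186e-01  a ← 87.188602 − (+3.906e-01/-3.186e-01) = 88.414677
iter 2: u=0.756158  f(a)=+8.393e-03  f'(a)=-3.051e-01  a ← 88.414677 − (+8.393e-03/-3.051e-01) = 88.442189
iter 3: u=0.755923  f(a)=+4.063e-06  f'(a)=-3.048e-01  a ← 88.442189 − (+4.063e-06/-3.048e-01) = 88.442203
iter 4: u=0.755923  f(a)=+9.379e-13  f'(a)=-3.048e-01  a ← 88.442203 − (+9.379e-13/-3.048e-01) = 88.442203
converged: |Δa| < 1e-12 after 4 iterations
sag = a·(cosh(S/(2a)) − 1) = 88.442203·(cosh(0.755923) − 1) = 26.495219
T_max/T_min = cosh(S/(2a)) = 1.299577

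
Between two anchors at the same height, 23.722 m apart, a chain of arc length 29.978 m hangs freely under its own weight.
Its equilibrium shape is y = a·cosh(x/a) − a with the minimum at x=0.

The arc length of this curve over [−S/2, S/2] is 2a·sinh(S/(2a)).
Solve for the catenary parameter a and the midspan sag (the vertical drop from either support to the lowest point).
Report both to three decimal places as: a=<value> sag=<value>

a=9.782 sag=8.117

seed: a₀ = √(S³/(24(L−S))) = √(23.722³/(24·6.256)) = 9.429159
iter 1: u=1.257906  f(a)=+5.140e-01  f'(a)=-1.549e+00  a ← 9.429159 − (+5.140e-01/-1.549e+00) = 9.760967
iter 2: u=1.215146  f(a)=+2.838e-02  f'(a)=-1.382e+00  a ← 9.760967 − (+2.838e-02/-1.382e+00) = 9.781496
iter 3: u=1.212596  f(a)=+9.768e-05  f'(a)=-1.373e+00  a ← 9.781496 − (+9.768e-05/-1.373e+00) = 9.781567
iter 4: u=1.212587  f(a)=+1.166e-09  f'(a)=-1.373e+00  a ← 9.781567 − (+1.166e-09/-1.373e+00) = 9.781567
iter 5: u=1.212587  f(a)=-3.553e-15  f'(a)=-1.373e+00  a ← 9.781567 − (-3.553e-15/-1.373e+00) = 9.781567
converged: |Δa| < 1e-12 after 5 iterations
sag = a·(cosh(S/(2a)) − 1) = 9.781567·(cosh(1.212587) − 1) = 8.116734
T_max/T_min = cosh(S/(2a)) = 1.829799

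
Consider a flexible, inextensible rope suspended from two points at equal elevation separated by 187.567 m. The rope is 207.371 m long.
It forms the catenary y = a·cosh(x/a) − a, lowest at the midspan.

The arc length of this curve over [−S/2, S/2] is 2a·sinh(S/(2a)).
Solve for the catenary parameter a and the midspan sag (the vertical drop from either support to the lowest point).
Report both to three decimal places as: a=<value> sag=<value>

a=119.651 sag=38.675

seed: a₀ = √(S³/(24(L−S))) = √(187.567³/(24·19.804)) = 117.829102
iter 1: u=0.795928  f(a)=+6.368e-01  f'(a)=-3.579e-01  a ← 117.829102 − (+6.368e-01/-3.579e-01) = 119.608327
iter 2: u=0.784088  f(a)=+1.471e-02  f'(a)=-3.416e-01  a ← 119.608327 − (+1.471e-02/-3.416e-01) = 119.651398
iter 3: u=0.783806  f(a)=+8.262e-06  f'(a)=-3.412e-01  a ← 119.651398 − (+8.262e-06/-3.412e-01) = 119.651422
iter 4: u=0.783806  f(a)=+2.586e-12  f'(a)=-3.412e-01  a ← 119.651422 − (+2.586e-12/-3.412e-01) = 119.651422
converged: |Δa| < 1e-12 after 4 iterations
sag = a·(cosh(S/(2a)) − 1) = 119.651422·(cosh(0.783806) − 1) = 38.674652
T_max/T_min = cosh(S/(2a)) = 1.323228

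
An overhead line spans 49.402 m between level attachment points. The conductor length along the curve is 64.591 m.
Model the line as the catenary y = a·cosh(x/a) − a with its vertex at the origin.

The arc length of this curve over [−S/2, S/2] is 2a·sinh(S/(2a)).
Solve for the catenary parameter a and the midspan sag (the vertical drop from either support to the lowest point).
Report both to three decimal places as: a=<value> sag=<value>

a=18.972 sag=18.484

seed: a₀ = √(S³/(24(L−S))) = √(49.402³/(24·15.189)) = 18.186394
iter 1: u=1.358213  f(a)=+1.464e+00  f'(a)=-2.000e+00  a ← 18.186394 − (+1.464e+00/-2.000e+00) = 18.918634
iter 2: u=1.305644  f(a)=+9.307e-02  f'(a)=-1.753e+00  a ← 18.918634 − (+9.307e-02/-1.753e+00) = 18.971735
iter 3: u=1.301989  f(a)=+4.325e-04  f'(a)=-1.736e+00  a ← 18.971735 − (+4.325e-04/-1.736e+00) = 18.971984
iter 4: u=1.301972  f(a)=+9.438e-09  f'(a)=-1.736e+00  a ← 18.971984 − (+9.438e-09/-1.736e+00) = 18.971984
iter 5: u=1.301972  f(a)=-1.421e-14  f'(a)=-1.736e+00  a ← 18.971984 − (-1.421e-14/-1.736e+00) = 18.971984
converged: |Δa| < 1e-12 after 5 iterations
sag = a·(cosh(S/(2a)) − 1) = 18.971984·(cosh(1.301972) − 1) = 18.483796
T_max/T_min = cosh(S/(2a)) = 1.974268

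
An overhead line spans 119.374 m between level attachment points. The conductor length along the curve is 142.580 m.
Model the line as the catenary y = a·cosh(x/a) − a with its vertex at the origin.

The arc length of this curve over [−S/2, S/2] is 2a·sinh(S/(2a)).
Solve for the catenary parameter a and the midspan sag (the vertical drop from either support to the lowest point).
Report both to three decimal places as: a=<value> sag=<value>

seed: a₀ = √(S³/(24(L−S))) = √(119.374³/(24·23.206)) = 55.266105
iter 1: u=1.079993  f(a)=+1.392e+00  f'(a)=-9.419e-01  a ← 55.266105 − (+1.392e+00/-9.419e-01) = 56.743476
iter 2: u=1.051874  f(a)=+5.775e-02  f'(a)=-8.652e-01  a ← 56.743476 − (+5.775e-02/-8.652e-01) = 56.810225
iter 3: u=1.050638  f(a)=+1.090e-04  f'(a)=-8.619e-01  a ← 56.810225 − (+1.090e-04/-8.619e-01) = 56.810351
iter 4: u=1.050636  f(a)=+3.899e-10  f'(a)=-8.619e-01  a ← 56.810351 − (+3.899e-10/-8.619e-01) = 56.810351
iter 5: u=1.050636  f(a)=+2.842e-14  f'(a)=-8.619e-01  a ← 56.810351 − (+2.842e-14/-8.619e-01) = 56.810351
converged: |Δa| < 1e-12 after 5 iterations
sag = a·(cosh(S/(2a)) − 1) = 56.810351·(cosh(1.050636) − 1) = 34.347096
T_max/T_min = cosh(S/(2a)) = 1.604592

a=56.810 sag=34.347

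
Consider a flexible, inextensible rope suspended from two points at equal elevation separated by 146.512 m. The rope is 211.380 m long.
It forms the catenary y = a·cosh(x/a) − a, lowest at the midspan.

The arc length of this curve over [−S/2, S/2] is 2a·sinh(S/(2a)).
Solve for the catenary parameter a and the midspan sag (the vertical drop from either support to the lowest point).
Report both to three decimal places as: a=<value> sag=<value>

seed: a₀ = √(S³/(24(L−S))) = √(146.512³/(24·64.868)) = 44.945780
iter 1: u=1.629875  f(a)=+9.182e+00  f'(a)=-3.730e+00  a ← 44.945780 − (+9.182e+00/-3.730e+00) = 47.407518
iter 2: u=1.545240  f(a)=+8.083e-01  f'(a)=-3.099e+00  a ← 47.407518 − (+8.083e-01/-3.099e+00) = 47.668309
iter 3: u=1.536786  f(a)=+7.601e-03  f'(a)=-3.041e+00  a ← 47.668309 − (+7.601e-03/-3.041e+00) = 47.670808
iter 4: u=1.536706  f(a)=+6.860e-07  f'(a)=-3.041e+00  a ← 47.670808 − (+6.860e-07/-3.041e+00) = 47.670809
iter 5: u=1.536706  f(a)=+2.842e-14  f'(a)=-3.041e+00  a ← 47.670809 − (+2.842e-14/-3.041e+00) = 47.670809
converged: |Δa| < 1e-12 after 5 iterations
sag = a·(cosh(S/(2a)) − 1) = 47.670809·(cosh(1.536706) − 1) = 68.272635
T_max/T_min = cosh(S/(2a)) = 2.432169

a=47.671 sag=68.273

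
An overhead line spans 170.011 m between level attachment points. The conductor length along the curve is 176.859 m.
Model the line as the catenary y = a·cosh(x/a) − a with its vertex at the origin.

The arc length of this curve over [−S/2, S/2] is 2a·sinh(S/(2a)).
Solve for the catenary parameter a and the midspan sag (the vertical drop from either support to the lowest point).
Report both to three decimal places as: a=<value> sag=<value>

a=173.948 sag=21.187

seed: a₀ = √(S³/(24(L−S))) = √(170.011³/(24·6.848)) = 172.913155
iter 1: u=0.491608  f(a)=+8.323e-02  f'(a)=-8.114e-02  a ← 172.913155 − (+8.323e-02/-8.114e-02) = 173.938917
iter 2: u=0.488709  f(a)=+7.464e-04  f'(a)=-7.969e-02  a ← 173.938917 − (+7.464e-04/-7.969e-02) = 173.948283
iter 3: u=0.488683  f(a)=+6.124e-08  f'(a)=-7.968e-02  a ← 173.948283 − (+6.124e-08/-7.968e-02) = 173.948284
iter 4: u=0.488683  f(a)=+5.684e-14  f'(a)=-7.968e-02  a ← 173.948284 − (+5.684e-14/-7.968e-02) = 173.948284
converged: |Δa| < 1e-12 after 4 iterations
sag = a·(cosh(S/(2a)) − 1) = 173.948284·(cosh(0.488683) − 1) = 21.187007
T_max/T_min = cosh(S/(2a)) = 1.121801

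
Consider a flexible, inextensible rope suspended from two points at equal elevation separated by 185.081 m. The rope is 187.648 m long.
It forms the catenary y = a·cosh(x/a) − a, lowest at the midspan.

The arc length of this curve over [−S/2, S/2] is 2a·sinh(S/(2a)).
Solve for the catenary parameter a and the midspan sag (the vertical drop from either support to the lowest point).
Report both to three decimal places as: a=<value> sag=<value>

seed: a₀ = √(S³/(24(L−S))) = √(185.081³/(24·2.567)) = 320.792496
iter 1: u=0.288475  f(a)=+1.070e-02  f'(a)=-1.614e-02  a ← 320.792496 − (+1.070e-02/-1.614e-02) = 321.455674
iter 2: u=0.287880  f(a)=+3.328e-05  f'(a)=-1.604e-02  a ← 321.455674 − (+3.328e-05/-1.604e-02) = 321.457749
iter 3: u=0.287878  f(a)=+3.240e-10  f'(a)=-1.604e-02  a ← 321.457749 − (+3.240e-10/-1.604e-02) = 321.457749
iter 4: u=0.287878  f(a)=+2.842e-14  f'(a)=-1.604e-02  a ← 321.457749 − (+2.842e-14/-1.604e-02) = 321.457749
converged: |Δa| < 1e-12 after 4 iterations
sag = a·(cosh(S/(2a)) − 1) = 321.457749·(cosh(0.287878) − 1) = 13.412416
T_max/T_min = cosh(S/(2a)) = 1.041724

a=321.458 sag=13.412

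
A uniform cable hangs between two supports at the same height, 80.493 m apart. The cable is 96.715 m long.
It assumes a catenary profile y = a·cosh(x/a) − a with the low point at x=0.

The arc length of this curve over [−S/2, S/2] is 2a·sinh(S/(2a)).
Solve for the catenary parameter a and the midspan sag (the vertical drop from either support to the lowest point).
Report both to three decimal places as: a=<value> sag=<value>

a=37.658 sag=23.633

seed: a₀ = √(S³/(24(L−S))) = √(80.493³/(24·16.222)) = 36.599854
iter 1: u=1.099636  f(a)=+1.009e+00  f'(a)=-9.984e-01  a ← 36.599854 − (+1.009e+00/-9.984e-01) = 37.610994
iter 2: u=1.070073  f(a)=+4.335e-02  f'(a)=-9.143e-01  a ← 37.610994 − (+4.335e-02/-9.143e-01) = 37.658403
iter 3: u=1.068726  f(a)=+8.786e-05  f'(a)=-9.106e-01  a ← 37.658403 − (+8.786e-05/-9.106e-01) = 37.658499
iter 4: u=1.068723  f(a)=+3.625e-10  f'(a)=-9.106e-01  a ← 37.658499 − (+3.625e-10/-9.106e-01) = 37.658499
iter 5: u=1.068723  f(a)=+1.421e-14  f'(a)=-9.106e-01  a ← 37.658499 − (+1.421e-14/-9.106e-01) = 37.658499
converged: |Δa| < 1e-12 after 5 iterations
sag = a·(cosh(S/(2a)) − 1) = 37.658499·(cosh(1.068723) − 1) = 23.632694
T_max/T_min = cosh(S/(2a)) = 1.627553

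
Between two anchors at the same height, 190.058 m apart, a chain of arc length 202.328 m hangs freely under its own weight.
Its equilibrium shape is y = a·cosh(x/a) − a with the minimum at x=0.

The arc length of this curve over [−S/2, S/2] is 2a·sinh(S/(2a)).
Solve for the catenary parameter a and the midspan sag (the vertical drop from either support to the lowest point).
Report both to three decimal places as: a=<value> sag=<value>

seed: a₀ = √(S³/(24(L−S))) = √(190.058³/(24·12.270)) = 152.686743
iter 1: u=0.622379  f(a)=+2.398e-01  f'(a)=-1.670e-01  a ← 152.686743 − (+2.398e-01/-1.670e-01) = 154.122658
iter 2: u=0.616580  f(a)=+3.425e-03  f'(a)=-1.623e-01  a ← 154.122658 − (+3.425e-03/-1.623e-01) = 154.143765
iter 3: u=0.616496  f(a)=+7.212e-07  f'(a)=-1.622e-01  a ← 154.143765 − (+7.212e-07/-1.622e-01) = 154.143769
iter 4: u=0.616496  f(a)=+0.000e+00  f'(a)=-1.622e-01  a ← 154.143769 − (+0.000e+00/-1.622e-01) = 154.143769
converged: |Δa| < 1e-12 after 4 iterations
sag = a·(cosh(S/(2a)) − 1) = 154.143769·(cosh(0.616496) − 1) = 30.232087
T_max/T_min = cosh(S/(2a)) = 1.196129

a=154.144 sag=30.232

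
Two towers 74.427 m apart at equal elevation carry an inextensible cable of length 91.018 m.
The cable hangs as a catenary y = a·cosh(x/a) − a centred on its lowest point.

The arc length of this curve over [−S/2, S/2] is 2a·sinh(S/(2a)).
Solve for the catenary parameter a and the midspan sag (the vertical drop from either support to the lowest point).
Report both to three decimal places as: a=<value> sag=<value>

a=33.203 sag=23.131

seed: a₀ = √(S³/(24(L−S))) = √(74.427³/(24·16.591)) = 32.177616
iter 1: u=1.156503  f(a)=+1.146e+00  f'(a)=-1.176e+00  a ← 32.177616 − (+1.146e+00/-1.176e+00) = 33.151786
iter 2: u=1.122519  f(a)=+5.408e-02  f'(a)=-1.067e+00  a ← 33.151786 − (+5.408e-02/-1.067e+00) = 33.202458
iter 3: u=1.120806  f(a)=+1.338e-04  f'(a)=-1.062e+00  a ← 33.202458 − (+1.338e-04/-1.062e+00) = 33.202584
iter 4: u=1.120801  f(a)=+8.226e-10  f'(a)=-1.062e+00  a ← 33.202584 − (+8.226e-10/-1.062e+00) = 33.202584
iter 5: u=1.120801  f(a)=+0.000e+00  f'(a)=-1.062e+00  a ← 33.202584 − (+0.000e+00/-1.062e+00) = 33.202584
converged: |Δa| < 1e-12 after 5 iterations
sag = a·(cosh(S/(2a)) − 1) = 33.202584·(cosh(1.120801) − 1) = 23.131071
T_max/T_min = cosh(S/(2a)) = 1.696665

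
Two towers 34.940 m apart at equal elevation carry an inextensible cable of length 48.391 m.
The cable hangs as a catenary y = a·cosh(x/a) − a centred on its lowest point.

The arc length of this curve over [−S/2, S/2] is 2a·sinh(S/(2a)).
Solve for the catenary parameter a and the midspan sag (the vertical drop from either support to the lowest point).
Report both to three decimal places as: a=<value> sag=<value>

a=12.107 sag=14.948

seed: a₀ = √(S³/(24(L−S))) = √(34.940³/(24·13.451)) = 11.494801
iter 1: u=1.519818  f(a)=+1.642e+00  f'(a)=-2.928e+00  a ← 11.494801 − (+1.642e+00/-2.928e+00) = 12.055593
iter 2: u=1.449120  f(a)=+1.278e-01  f'(a)=-2.488e+00  a ← 12.055593 − (+1.278e-01/-2.488e+00) = 12.106956
iter 3: u=1.442972  f(a)=+9.187e-04  f'(a)=-2.452e+00  a ← 12.106956 − (+9.187e-04/-2.452e+00) = 12.107330
iter 4: u=1.442928  f(a)=+4.823e-08  f'(a)=-2.452e+00  a ← 12.107330 − (+4.823e-08/-2.452e+00) = 12.107330
iter 5: u=1.442927  f(a)=-7.105e-15  f'(a)=-2.452e+00  a ← 12.107330 − (-7.105e-15/-2.452e+00) = 12.107330
converged: |Δa| < 1e-12 after 5 iterations
sag = a·(cosh(S/(2a)) − 1) = 12.107330·(cosh(1.442927) − 1) = 14.948347
T_max/T_min = cosh(S/(2a)) = 2.234653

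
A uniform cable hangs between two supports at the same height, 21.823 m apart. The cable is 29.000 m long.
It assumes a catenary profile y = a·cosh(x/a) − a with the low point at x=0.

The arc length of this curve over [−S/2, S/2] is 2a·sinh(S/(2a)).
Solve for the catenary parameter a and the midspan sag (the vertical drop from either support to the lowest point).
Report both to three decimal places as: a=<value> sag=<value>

a=8.125 sag=8.496

seed: a₀ = √(S³/(24(L−S))) = √(21.823³/(24·7.177)) = 7.767738
iter 1: u=1.404720  f(a)=+7.423e-01  f'(a)=-2.239e+00  a ← 7.767738 − (+7.423e-01/-2.239e+00) = 8.099239
iter 2: u=1.347225  f(a)=+5.016e-02  f'(a)=-1.946e+00  a ← 8.099239 − (+5.016e-02/-1.946e+00) = 8.125018
iter 3: u=1.342951  f(a)=+2.658e-04  f'(a)=-1.925e+00  a ← 8.125018 − (+2.658e-04/-1.925e+00) = 8.125156
iter 4: u=1.342928  f(a)=+7.550e-09  f'(a)=-1.925e+00  a ← 8.125156 − (+7.550e-09/-1.925e+00) = 8.125156
iter 5: u=1.342928  f(a)=+3.553e-15  f'(a)=-1.925e+00  a ← 8.125156 − (+3.553e-15/-1.925e+00) = 8.125156
converged: |Δa| < 1e-12 after 5 iterations
sag = a·(cosh(S/(2a)) − 1) = 8.125156·(cosh(1.342928) − 1) = 8.496161
T_max/T_min = cosh(S/(2a)) = 2.045661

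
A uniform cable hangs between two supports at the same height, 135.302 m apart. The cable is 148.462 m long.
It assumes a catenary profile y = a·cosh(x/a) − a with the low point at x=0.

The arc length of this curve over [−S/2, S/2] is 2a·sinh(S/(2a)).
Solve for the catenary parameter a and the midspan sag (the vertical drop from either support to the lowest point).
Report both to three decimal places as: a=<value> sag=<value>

seed: a₀ = √(S³/(24(L−S))) = √(135.302³/(24·13.160)) = 88.556972
iter 1: u=0.763926  f(a)=+3.894e-01  f'(a)=-3.149e-01  a ← 88.556972 − (+3.894e-01/-3.149e-01) = 89.793404
iter 2: u=0.753407  f(a)=+8.305e-03  f'(a)=-3.016e-01  a ← 89.793404 − (+8.305e-03/-3.016e-01) = 89.820938
iter 3: u=0.753176  f(a)=+3.960e-06  f'(a)=-3.013e-01  a ← 89.820938 − (+3.960e-06/-3.013e-01) = 89.820951
iter 4: u=0.753176  f(a)=+9.095e-13  f'(a)=-3.013e-01  a ← 89.820951 − (+9.095e-13/-3.013e-01) = 89.820951
converged: |Δa| < 1e-12 after 4 iterations
sag = a·(cosh(S/(2a)) − 1) = 89.820951·(cosh(0.753176) − 1) = 26.703916
T_max/T_min = cosh(S/(2a)) = 1.297302

a=89.821 sag=26.704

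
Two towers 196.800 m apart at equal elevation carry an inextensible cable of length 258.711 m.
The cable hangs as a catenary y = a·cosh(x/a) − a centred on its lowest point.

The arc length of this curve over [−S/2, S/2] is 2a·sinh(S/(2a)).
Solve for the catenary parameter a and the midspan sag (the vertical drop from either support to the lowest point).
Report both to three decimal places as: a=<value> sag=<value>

a=74.783 sag=74.633

seed: a₀ = √(S³/(24(L−S))) = √(196.800³/(24·61.911)) = 71.622275
iter 1: u=1.373874  f(a)=+6.113e+00  f'(a)=-2.078e+00  a ← 71.622275 − (+6.113e+00/-2.078e+00) = 74.563932
iter 2: u=1.319673  f(a)=+3.968e-01  f'(a)=-1.816e+00  a ← 74.563932 − (+3.968e-01/-1.816e+00) = 74.782391
iter 3: u=1.315818  f(a)=+1.928e-03  f'(a)=-1.799e+00  a ← 74.782391 − (+1.928e-03/-1.799e+00) = 74.783463
iter 4: u=1.315799  f(a)=+4.603e-08  f'(a)=-1.798e+00  a ← 74.783463 − (+4.603e-08/-1.798e+00) = 74.783463
iter 5: u=1.315799  f(a)=+0.000e+00  f'(a)=-1.798e+00  a ← 74.783463 − (+0.000e+00/-1.798e+00) = 74.783463
converged: |Δa| < 1e-12 after 5 iterations
sag = a·(cosh(S/(2a)) − 1) = 74.783463·(cosh(1.315799) − 1) = 74.633443
T_max/T_min = cosh(S/(2a)) = 1.997994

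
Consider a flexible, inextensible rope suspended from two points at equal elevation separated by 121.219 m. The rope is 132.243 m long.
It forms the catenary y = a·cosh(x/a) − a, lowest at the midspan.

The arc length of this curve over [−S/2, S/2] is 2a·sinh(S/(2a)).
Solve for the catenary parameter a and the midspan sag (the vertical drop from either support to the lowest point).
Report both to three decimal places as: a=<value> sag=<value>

a=83.147 sag=23.086

seed: a₀ = √(S³/(24(L−S))) = √(121.219³/(24·11.024)) = 82.050423
iter 1: u=0.738686  f(a)=+3.047e-01  f'(a)=-2.837e-01  a ← 82.050423 − (+3.047e-01/-2.837e-01) = 83.124593
iter 2: u=0.729140  f(a)=+6.087e-03  f'(a)=-2.724e-01  a ← 83.124593 − (+6.087e-03/-2.724e-01) = 83.146936
iter 3: u=0.728944  f(a)=+2.539e-06  f'(a)=-2.722e-01  a ← 83.146936 − (+2.539e-06/-2.722e-01) = 83.146945
iter 4: u=0.728944  f(a)=+4.547e-13  f'(a)=-2.722e-01  a ← 83.146945 − (+4.547e-13/-2.722e-01) = 83.146945
converged: |Δa| < 1e-12 after 4 iterations
sag = a·(cosh(S/(2a)) − 1) = 83.146945·(cosh(0.728944) − 1) = 23.086135
T_max/T_min = cosh(S/(2a)) = 1.277655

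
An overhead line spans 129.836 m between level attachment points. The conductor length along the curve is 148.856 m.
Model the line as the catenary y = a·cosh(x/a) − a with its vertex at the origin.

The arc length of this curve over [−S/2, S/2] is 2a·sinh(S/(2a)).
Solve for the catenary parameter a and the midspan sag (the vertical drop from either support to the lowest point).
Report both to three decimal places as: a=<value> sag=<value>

seed: a₀ = √(S³/(24(L−S))) = √(129.836³/(24·19.020)) = 69.243947
iter 1: u=0.937526  f(a)=+8.536e-01  f'(a)=-5.992e-01  a ← 69.243947 − (+8.536e-01/-5.992e-01) = 70.668529
iter 2: u=0.918627  f(a)=+2.705e-02  f'(a)=-5.618e-01  a ← 70.668529 − (+2.705e-02/-5.618e-01) = 70.716688
iter 3: u=0.918001  f(a)=+2.915e-05  f'(a)=-5.605e-01  a ← 70.716688 − (+2.915e-05/-5.605e-01) = 70.716740
iter 4: u=0.918000  f(a)=+3.394e-11  f'(a)=-5.605e-01  a ← 70.716740 − (+3.394e-11/-5.605e-01) = 70.716740
converged: |Δa| < 1e-12 after 4 iterations
sag = a·(cosh(S/(2a)) − 1) = 70.716740·(cosh(0.918000) − 1) = 31.949635
T_max/T_min = cosh(S/(2a)) = 1.451797

a=70.717 sag=31.950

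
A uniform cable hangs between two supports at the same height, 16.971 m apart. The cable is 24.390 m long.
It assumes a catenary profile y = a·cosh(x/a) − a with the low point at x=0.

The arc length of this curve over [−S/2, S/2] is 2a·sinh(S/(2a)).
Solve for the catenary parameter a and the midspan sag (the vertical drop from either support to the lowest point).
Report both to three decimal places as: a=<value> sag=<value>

seed: a₀ = √(S³/(24(L−S))) = √(16.971³/(24·7.419)) = 5.239416
iter 1: u=1.619551  f(a)=+1.036e+00  f'(a)=-3.648e+00  a ← 5.239416 − (+1.036e+00/-3.648e+00) = 5.523420
iter 2: u=1.536277  f(a)=+9.020e-02  f'(a)=-3.038e+00  a ← 5.523420 − (+9.020e-02/-3.038e+00) = 5.553111
iter 3: u=1.528062  f(a)=+8.278e-04  f'(a)=-2.982e+00  a ← 5.553111 − (+8.278e-04/-2.982e+00) = 5.553388
iter 4: u=1.527986  f(a)=+7.114e-08  f'(a)=-2.982e+00  a ← 5.553388 − (+7.114e-08/-2.982e+00) = 5.553388
iter 5: u=1.527986  f(a)=+0.000e+00  f'(a)=-2.982e+00  a ← 5.553388 − (+0.000e+00/-2.982e+00) = 5.553388
converged: |Δa| < 1e-12 after 5 iterations
sag = a·(cosh(S/(2a)) − 1) = 5.553388·(cosh(1.527986) − 1) = 7.846543
T_max/T_min = cosh(S/(2a)) = 2.412929

a=5.553 sag=7.847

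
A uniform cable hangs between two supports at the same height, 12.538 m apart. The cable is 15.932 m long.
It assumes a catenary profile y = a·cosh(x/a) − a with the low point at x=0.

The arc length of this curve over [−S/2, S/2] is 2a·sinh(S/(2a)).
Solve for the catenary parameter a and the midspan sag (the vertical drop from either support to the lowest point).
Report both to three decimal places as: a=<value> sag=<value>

seed: a₀ = √(S³/(24(L−S))) = √(12.538³/(24·3.394)) = 4.919046
iter 1: u=1.274434  f(a)=+2.865e-01  f'(a)=-1.617e+00  a ← 4.919046 − (+2.865e-01/-1.617e+00) = 5.096191
iter 2: u=1.230135  f(a)=+1.621e-02  f'(a)=-1.439e+00  a ← 5.096191 − (+1.621e-02/-1.439e+00) = 5.107450
iter 3: u=1.227423  f(a)=+5.871e-05  f'(a)=-1.429e+00  a ← 5.107450 − (+5.871e-05/-1.429e+00) = 5.107491
iter 4: u=1.227413  f(a)=+7.768e-10  f'(a)=-1.429e+00  a ← 5.107491 − (+7.768e-10/-1.429e+00) = 5.107491
iter 5: u=1.227413  f(a)=-1.776e-15  f'(a)=-1.429e+00  a ← 5.107491 − (-1.776e-15/-1.429e+00) = 5.107491
converged: |Δa| < 1e-12 after 5 iterations
sag = a·(cosh(S/(2a)) − 1) = 5.107491·(cosh(1.227413) − 1) = 4.355258
T_max/T_min = cosh(S/(2a)) = 1.852720

a=5.107 sag=4.355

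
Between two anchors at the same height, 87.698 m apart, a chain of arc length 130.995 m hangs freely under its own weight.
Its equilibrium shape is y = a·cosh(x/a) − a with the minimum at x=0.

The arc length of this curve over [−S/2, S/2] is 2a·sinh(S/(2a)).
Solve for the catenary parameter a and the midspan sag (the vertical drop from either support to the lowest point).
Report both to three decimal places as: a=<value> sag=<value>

a=27.184 sag=43.731

seed: a₀ = √(S³/(24(L−S))) = √(87.698³/(24·43.297)) = 25.477101
iter 1: u=1.721114  f(a)=+6.884e+00  f'(a)=-4.518e+00  a ← 25.477101 − (+6.884e+00/-4.518e+00) = 27.000731
iter 2: u=1.623993  f(a)=+6.659e-01  f'(a)=-3.683e+00  a ← 27.000731 − (+6.659e-01/-3.683e+00) = 27.181541
iter 3: u=1.613190  f(a)=+7.704e-03  f'(a)=-3.598e+00  a ← 27.181541 − (+7.704e-03/-3.598e+00) = 27.183682
iter 4: u=1.613063  f(a)=+1.057e-06  f'(a)=-3.597e+00  a ← 27.183682 − (+1.057e-06/-3.597e+00) = 27.183682
iter 5: u=1.613063  f(a)=+2.842e-14  f'(a)=-3.597e+00  a ← 27.183682 − (+2.842e-14/-3.597e+00) = 27.183682
converged: |Δa| < 1e-12 after 5 iterations
sag = a·(cosh(S/(2a)) − 1) = 27.183682·(cosh(1.613063) − 1) = 43.730880
T_max/T_min = cosh(S/(2a)) = 2.608718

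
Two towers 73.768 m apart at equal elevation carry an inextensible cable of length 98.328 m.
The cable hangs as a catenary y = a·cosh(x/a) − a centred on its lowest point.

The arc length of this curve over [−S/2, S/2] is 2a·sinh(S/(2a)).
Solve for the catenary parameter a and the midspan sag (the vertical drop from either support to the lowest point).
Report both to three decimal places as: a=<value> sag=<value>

a=27.311 sag=28.929

seed: a₀ = √(S³/(24(L−S))) = √(73.768³/(24·24.560)) = 26.096497
iter 1: u=1.413370  f(a)=+2.573e+00  f'(a)=-2.286e+00  a ← 26.096497 − (+2.573e+00/-2.286e+00) = 27.222019
iter 2: u=1.354933  f(a)=+1.758e-01  f'(a)=-1.983e+00  a ← 27.222019 − (+1.758e-01/-1.983e+00) = 27.310668
iter 3: u=1.350535  f(a)=+9.542e-04  f'(a)=-1.962e+00  a ← 27.310668 − (+9.542e-04/-1.962e+00) = 27.311154
iter 4: u=1.350510  f(a)=+2.844e-08  f'(a)=-1.962e+00  a ← 27.311154 − (+2.844e-08/-1.962e+00) = 27.311154
iter 5: u=1.350510  f(a)=-1.421e-14  f'(a)=-1.962e+00  a ← 27.311154 − (-1.421e-14/-1.962e+00) = 27.311154
converged: |Δa| < 1e-12 after 5 iterations
sag = a·(cosh(S/(2a)) − 1) = 27.311154·(cosh(1.350510) − 1) = 28.929383
T_max/T_min = cosh(S/(2a)) = 2.059252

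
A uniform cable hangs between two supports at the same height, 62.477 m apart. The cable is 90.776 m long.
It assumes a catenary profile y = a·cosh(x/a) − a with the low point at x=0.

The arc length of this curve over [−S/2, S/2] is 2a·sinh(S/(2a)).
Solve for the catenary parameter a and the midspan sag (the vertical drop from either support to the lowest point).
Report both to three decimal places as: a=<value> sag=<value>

seed: a₀ = √(S³/(24(L−S))) = √(62.477³/(24·28.299)) = 18.949122
iter 1: u=1.648546  f(a)=+4.104e+00  f'(a)=-3.881e+00  a ← 18.949122 − (+4.104e+00/-3.881e+00) = 20.006424
iter 2: u=1.561423  f(a)=+3.685e-01  f'(a)=-3.213e+00  a ← 20.006424 − (+3.685e-01/-3.213e+00) = 20.121122
iter 3: u=1.552523  f(a)=+3.619e-03  f'(a)=-3.150e+00  a ← 20.121122 − (+3.619e-03/-3.150e+00) = 20.122271
iter 4: u=1.552434  f(a)=+3.567e-07  f'(a)=-3.150e+00  a ← 20.122271 − (+3.567e-07/-3.150e+00) = 20.122271
iter 5: u=1.552434  f(a)=+0.000e+00  f'(a)=-3.150e+00  a ← 20.122271 − (+0.000e+00/-3.150e+00) = 20.122271
converged: |Δa| < 1e-12 after 5 iterations
sag = a·(cosh(S/(2a)) − 1) = 20.122271·(cosh(1.552434) − 1) = 29.526257
T_max/T_min = cosh(S/(2a)) = 2.467342

a=20.122 sag=29.526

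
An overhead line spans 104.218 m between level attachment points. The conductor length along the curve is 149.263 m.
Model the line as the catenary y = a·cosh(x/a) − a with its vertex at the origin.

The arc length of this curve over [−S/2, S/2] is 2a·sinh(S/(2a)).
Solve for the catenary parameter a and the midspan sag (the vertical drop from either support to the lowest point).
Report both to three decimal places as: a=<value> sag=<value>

a=34.277 sag=47.849

seed: a₀ = √(S³/(24(L−S))) = √(104.218³/(24·45.045)) = 32.358262
iter 1: u=1.610377  f(a)=+6.215e+00  f'(a)=-3.576e+00  a ← 32.358262 − (+6.215e+00/-3.576e+00) = 34.095999
iter 2: u=1.528302  f(a)=+5.357e-01  f'(a)=-2.984e+00  a ← 34.095999 − (+5.357e-01/-2.984e+00) = 34.275534
iter 3: u=1.520297  f(a)=+4.811e-03  f'(a)=-2.931e+00  a ← 34.275534 − (+4.811e-03/-2.931e+00) = 34.277176
iter 4: u=1.520224  f(a)=+3.957e-07  f'(a)=-2.930e+00  a ← 34.277176 − (+3.957e-07/-2.930e+00) = 34.277176
iter 5: u=1.520224  f(a)=+2.842e-14  f'(a)=-2.930e+00  a ← 34.277176 − (+2.842e-14/-2.930e+00) = 34.277176
converged: |Δa| < 1e-12 after 5 iterations
sag = a·(cosh(S/(2a)) − 1) = 34.277176·(cosh(1.520224) − 1) = 47.849468
T_max/T_min = cosh(S/(2a)) = 2.395957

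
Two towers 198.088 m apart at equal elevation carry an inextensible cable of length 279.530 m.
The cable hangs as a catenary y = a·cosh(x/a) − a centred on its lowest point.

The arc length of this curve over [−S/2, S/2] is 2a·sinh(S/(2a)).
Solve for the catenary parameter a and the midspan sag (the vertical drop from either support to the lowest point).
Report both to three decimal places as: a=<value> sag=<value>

seed: a₀ = √(S³/(24(L−S))) = √(198.088³/(24·81.442)) = 63.060501
iter 1: u=1.570619  f(a)=+1.066e+01  f'(a)=-3.279e+00  a ← 63.060501 − (+1.066e+01/-3.279e+00) = 66.310308
iter 2: u=1.493644  f(a)=+8.791e-01  f'(a)=-2.758e+00  a ← 66.310308 − (+8.791e-01/-2.758e+00) = 66.629034
iter 3: u=1.486499  f(a)=+7.173e-03  f'(a)=-2.713e+00  a ← 66.629034 − (+7.173e-03/-2.713e+00) = 66.631677
iter 4: u=1.486440  f(a)=+4.861e-07  f'(a)=-2.713e+00  a ← 66.631677 − (+4.861e-07/-2.713e+00) = 66.631678
iter 5: u=1.486440  f(a)=-5.684e-14  f'(a)=-2.713e+00  a ← 66.631678 − (-5.684e-14/-2.713e+00) = 66.631678
converged: |Δa| < 1e-12 after 5 iterations
sag = a·(cosh(S/(2a)) − 1) = 66.631678·(cosh(1.486440) − 1) = 88.203834
T_max/T_min = cosh(S/(2a)) = 2.323752

a=66.632 sag=88.204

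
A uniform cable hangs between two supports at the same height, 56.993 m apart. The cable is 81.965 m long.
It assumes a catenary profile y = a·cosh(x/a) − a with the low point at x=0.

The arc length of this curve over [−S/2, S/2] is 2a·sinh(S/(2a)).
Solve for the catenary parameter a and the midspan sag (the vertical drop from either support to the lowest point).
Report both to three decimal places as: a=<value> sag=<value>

a=18.631 sag=26.388

seed: a₀ = √(S³/(24(L−S))) = √(56.993³/(24·24.972)) = 17.575189
iter 1: u=1.621405  f(a)=+3.496e+00  f'(a)=-3.662e+00  a ← 17.575189 − (+3.496e+00/-3.662e+00) = 18.529642
iter 2: u=1.537887  f(a)=+3.050e-01  f'(a)=-3.049e+00  a ← 18.529642 − (+3.050e-01/-3.049e+00) = 18.629664
iter 3: u=1.529630  f(a)=+2.811e-03  f'(a)=-2.993e+00  a ← 18.629664 − (+2.811e-03/-2.993e+00) = 18.630603
iter 4: u=1.529553  f(a)=+2.437e-07  f'(a)=-2.992e+00  a ← 18.630603 − (+2.437e-07/-2.992e+00) = 18.630603
iter 5: u=1.529553  f(a)=+1.421e-14  f'(a)=-2.992e+00  a ← 18.630603 − (+1.421e-14/-2.992e+00) = 18.630603
converged: |Δa| < 1e-12 after 5 iterations
sag = a·(cosh(S/(2a)) − 1) = 18.630603·(cosh(1.529553) − 1) = 26.387890
T_max/T_min = cosh(S/(2a)) = 2.416373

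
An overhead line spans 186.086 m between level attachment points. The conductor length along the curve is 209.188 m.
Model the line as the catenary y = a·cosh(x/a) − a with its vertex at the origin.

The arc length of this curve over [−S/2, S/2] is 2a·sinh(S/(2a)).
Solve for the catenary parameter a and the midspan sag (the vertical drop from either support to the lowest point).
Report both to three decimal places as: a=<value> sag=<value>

seed: a₀ = √(S³/(24(L−S))) = √(186.086³/(24·23.102)) = 107.805307
iter 1: u=0.863065  f(a)=+8.758e-01  f'(a)=-4.614e-01  a ← 107.805307 − (+8.758e-01/-4.614e-01) = 109.703621
iter 2: u=0.848131  f(a)=+2.367e-02  f'(a)=-4.367e-01  a ← 109.703621 − (+2.367e-02/-4.367e-01) = 109.757816
iter 3: u=0.847712  f(a)=+1.835e-05  f'(a)=-4.361e-01  a ← 109.757816 − (+1.835e-05/-4.361e-01) = 109.757858
iter 4: u=0.847712  f(a)=+1.108e-11  f'(a)=-4.361e-01  a ← 109.757858 − (+1.108e-11/-4.361e-01) = 109.757858
converged: |Δa| < 1e-12 after 4 iterations
sag = a·(cosh(S/(2a)) − 1) = 109.757858·(cosh(0.847712) − 1) = 41.855770
T_max/T_min = cosh(S/(2a)) = 1.381346

a=109.758 sag=41.856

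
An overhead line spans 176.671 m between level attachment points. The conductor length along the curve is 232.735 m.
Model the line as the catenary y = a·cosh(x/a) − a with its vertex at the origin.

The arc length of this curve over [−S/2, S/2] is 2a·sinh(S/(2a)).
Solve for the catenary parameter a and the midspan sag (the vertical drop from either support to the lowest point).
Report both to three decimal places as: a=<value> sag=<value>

a=66.866 sag=67.344

seed: a₀ = √(S³/(24(L−S))) = √(176.671³/(24·56.064)) = 64.017726
iter 1: u=1.379860  f(a)=+5.586e+00  f'(a)=-2.109e+00  a ← 64.017726 − (+5.586e+00/-2.109e+00) = 66.666908
iter 2: u=1.325028  f(a)=+3.654e-01  f'(a)=-1.841e+00  a ← 66.666908 − (+3.654e-01/-1.841e+00) = 66.865429
iter 3: u=1.321094  f(a)=+1.806e-03  f'(a)=-1.823e+00  a ← 66.865429 − (+1.806e-03/-1.823e+00) = 66.866420
iter 4: u=1.321074  f(a)=+4.462e-08  f'(a)=-1.823e+00  a ← 66.866420 − (+4.462e-08/-1.823e+00) = 66.866420
iter 5: u=1.321074  f(a)=+0.000e+00  f'(a)=-1.823e+00  a ← 66.866420 − (+0.000e+00/-1.823e+00) = 66.866420
converged: |Δa| < 1e-12 after 5 iterations
sag = a·(cosh(S/(2a)) − 1) = 66.866420·(cosh(1.321074) − 1) = 67.344285
T_max/T_min = cosh(S/(2a)) = 2.007147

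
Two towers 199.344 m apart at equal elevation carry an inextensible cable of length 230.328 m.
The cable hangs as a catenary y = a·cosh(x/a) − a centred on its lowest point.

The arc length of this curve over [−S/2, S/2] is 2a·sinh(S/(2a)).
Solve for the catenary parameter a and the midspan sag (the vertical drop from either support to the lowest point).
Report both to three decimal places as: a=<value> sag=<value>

seed: a₀ = √(S³/(24(L−S))) = √(199.344³/(24·30.984)) = 103.212047
iter 1: u=0.965701  f(a)=+1.477e+00  f'(a)=-6.583e-01  a ← 103.212047 − (+1.477e+00/-6.583e-01) = 105.456139
iter 2: u=0.945151  f(a)=+4.955e-02  f'(a)=-6.148e-01  a ← 105.456139 − (+4.955e-02/-6.148e-01) = 105.536740
iter 3: u=0.944429  f(a)=+6.005e-05  f'(a)=-6.133e-01  a ← 105.536740 − (+6.005e-05/-6.133e-01) = 105.536838
iter 4: u=0.944429  f(a)=+8.836e-11  f'(a)=-6.133e-01  a ← 105.536838 − (+8.836e-11/-6.133e-01) = 105.536838
iter 5: u=0.944429  f(a)=+0.000e+00  f'(a)=-6.133e-01  a ← 105.536838 − (+0.000e+00/-6.133e-01) = 105.536838
converged: |Δa| < 1e-12 after 5 iterations
sag = a·(cosh(S/(2a)) − 1) = 105.536838·(cosh(0.944429) − 1) = 50.670624
T_max/T_min = cosh(S/(2a)) = 1.480123

a=105.537 sag=50.671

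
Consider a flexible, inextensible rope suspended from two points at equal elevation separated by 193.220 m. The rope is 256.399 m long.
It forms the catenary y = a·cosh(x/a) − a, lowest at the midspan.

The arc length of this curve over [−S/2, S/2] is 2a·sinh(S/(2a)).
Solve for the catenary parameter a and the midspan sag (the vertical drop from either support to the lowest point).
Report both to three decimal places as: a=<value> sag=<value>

seed: a₀ = √(S³/(24(L−S))) = √(193.220³/(24·63.179)) = 68.974113
iter 1: u=1.400670  f(a)=+6.495e+00  f'(a)=-2.217e+00  a ← 68.974113 − (+6.495e+00/-2.217e+00) = 71.903099
iter 2: u=1.343614  f(a)=+4.366e-01  f'(a)=-1.928e+00  a ← 71.903099 − (+4.366e-01/-1.928e+00) = 72.129510
iter 3: u=1.339396  f(a)=+2.288e-03  f'(a)=-1.908e+00  a ← 72.129510 − (+2.288e-03/-1.908e+00) = 72.130709
iter 4: u=1.339374  f(a)=+6.353e-08  f'(a)=-1.908e+00  a ← 72.130709 − (+6.353e-08/-1.908e+00) = 72.130709
iter 5: u=1.339374  f(a)=+0.000e+00  f'(a)=-1.908e+00  a ← 72.130709 − (+0.000e+00/-1.908e+00) = 72.130709
converged: |Δa| < 1e-12 after 5 iterations
sag = a·(cosh(S/(2a)) − 1) = 72.130709·(cosh(1.339374) − 1) = 74.967731
T_max/T_min = cosh(S/(2a)) = 2.039332

a=72.131 sag=74.968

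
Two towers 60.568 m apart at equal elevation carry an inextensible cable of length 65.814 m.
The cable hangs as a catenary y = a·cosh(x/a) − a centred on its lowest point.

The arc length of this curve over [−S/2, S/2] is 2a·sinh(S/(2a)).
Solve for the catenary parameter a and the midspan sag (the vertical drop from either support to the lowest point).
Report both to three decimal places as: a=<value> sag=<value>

a=42.544 sag=11.241

seed: a₀ = √(S³/(24(L−S))) = √(60.568³/(24·5.246)) = 42.009265
iter 1: u=0.720889  f(a)=+1.380e-01  f'(a)=-2.630e-01  a ← 42.009265 − (+1.380e-01/-2.630e-01) = 42.534068
iter 2: u=0.711994  f(a)=+2.629e-03  f'(a)=-2.530e-01  a ← 42.534068 − (+2.629e-03/-2.530e-01) = 42.544457
iter 3: u=0.711820  f(a)=+9.949e-07  f'(a)=-2.529e-01  a ← 42.544457 − (+9.949e-07/-2.529e-01) = 42.544461
iter 4: u=0.711820  f(a)=+1.421e-13  f'(a)=-2.529e-01  a ← 42.544461 − (+1.421e-13/-2.529e-01) = 42.544461
converged: |Δa| < 1e-12 after 4 iterations
sag = a·(cosh(S/(2a)) − 1) = 42.544461·(cosh(0.711820) − 1) = 11.241242
T_max/T_min = cosh(S/(2a)) = 1.264223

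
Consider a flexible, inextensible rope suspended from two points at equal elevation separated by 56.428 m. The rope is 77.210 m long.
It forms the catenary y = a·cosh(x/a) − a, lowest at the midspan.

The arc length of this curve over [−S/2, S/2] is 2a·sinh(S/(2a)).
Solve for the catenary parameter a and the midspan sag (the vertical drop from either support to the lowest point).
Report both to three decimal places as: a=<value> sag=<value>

seed: a₀ = √(S³/(24(L−S))) = √(56.428³/(24·20.782)) = 18.979846
iter 1: u=1.486524  f(a)=+2.421e+00  f'(a)=-2.714e+00  a ← 18.979846 − (+2.421e+00/-2.714e+00) = 19.871923
iter 2: u=1.419792  f(a)=+1.811e-01  f'(a)=-2.321e+00  a ← 19.871923 − (+1.811e-01/-2.321e+00) = 19.949950
iter 3: u=1.414239  f(a)=+1.195e-03  f'(a)=-2.291e+00  a ← 19.949950 − (+1.195e-03/-2.291e+00) = 19.950472
iter 4: u=1.414202  f(a)=+5.282e-08  f'(a)=-2.291e+00  a ← 19.950472 − (+5.282e-08/-2.291e+00) = 19.950472
iter 5: u=1.414202  f(a)=+1.421e-14  f'(a)=-2.291e+00  a ← 19.950472 − (+1.421e-14/-2.291e+00) = 19.950472
converged: |Δa| < 1e-12 after 5 iterations
sag = a·(cosh(S/(2a)) − 1) = 19.950472·(cosh(1.414202) − 1) = 23.504877
T_max/T_min = cosh(S/(2a)) = 2.178161

a=19.950 sag=23.505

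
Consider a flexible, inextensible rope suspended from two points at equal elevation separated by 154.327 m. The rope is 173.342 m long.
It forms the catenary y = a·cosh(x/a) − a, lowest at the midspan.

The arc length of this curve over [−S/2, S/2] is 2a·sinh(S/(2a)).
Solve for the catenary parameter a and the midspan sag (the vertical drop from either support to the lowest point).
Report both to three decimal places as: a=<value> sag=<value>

seed: a₀ = √(S³/(24(L−S))) = √(154.327³/(24·19.015)) = 89.744757
iter 1: u=0.859811  f(a)=+7.154e-01  f'(a)=-4.559e-01  a ← 89.744757 − (+7.154e-01/-4.559e-01) = 91.313803
iter 2: u=0.845037  f(a)=+1.919e-02  f'(a)=-4.318e-01  a ← 91.313803 − (+1.919e-02/-4.318e-01) = 91.358254
iter 3: u=0.844625  f(a)=+1.466e-05  f'(a)=-4.311e-01  a ← 91.358254 − (+1.466e-05/-4.311e-01) = 91.358288
iter 4: u=0.844625  f(a)=+8.583e-12  f'(a)=-4.311e-01  a ← 91.358288 − (+8.583e-12/-4.311e-01) = 91.358288
converged: |Δa| < 1e-12 after 4 iterations
sag = a·(cosh(S/(2a)) − 1) = 91.358288·(cosh(0.844625) − 1) = 34.571053
T_max/T_min = cosh(S/(2a)) = 1.378412

a=91.358 sag=34.571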